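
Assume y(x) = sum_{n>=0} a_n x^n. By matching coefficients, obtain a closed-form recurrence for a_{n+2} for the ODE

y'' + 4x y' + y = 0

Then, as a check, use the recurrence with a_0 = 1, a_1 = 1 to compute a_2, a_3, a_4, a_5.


Substitute y = sum_n a_n x^n.
y''(x) has coefficient (n+2)(n+1) a_{n+2} at x^n;
4 x y'(x) has coefficient 4 n a_n at x^n (shift);
y(x) has coefficient 1 a_n at x^n.
Matching x^n: (n+2)(n+1) a_{n+2} + (4n + 1) a_n = 0.
Thus a_{n+2} = (-4n - 1) / ((n+1)(n+2)) * a_n.

Check with a_0 = 1, a_1 = 1 (apply the recurrence for n = 0, 1, 2, 3): a_0 = 1, a_1 = 1, a_2 = -1/2, a_3 = -5/6, a_4 = 3/8, a_5 = 13/24.

a_(n+2) = (-4n - 1) / ((n+1)(n+2)) * a_n; check: a_0 = 1, a_1 = 1, a_2 = -1/2, a_3 = -5/6, a_4 = 3/8, a_5 = 13/24


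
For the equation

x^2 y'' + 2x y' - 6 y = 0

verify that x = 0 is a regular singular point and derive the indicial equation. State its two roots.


Divide by x^2 to reach normal form y'' + P_1(x) y' + P_2(x) y = 0 with P_1(x) = 2/x and P_2(x) = -6/x^2.
x = 0 is a singular point because the y'-coefficient 2/x has a pole at x = 0 and the y-coefficient -6/x^2 has a pole at x = 0.
It is a regular singular point because x P_1(x) = p(x) = 2 and x^2 P_2(x) = q(x) = -6 are polynomials, hence analytic at x = 0.
p(0) = 2,  q(0) = -6.
Indicial equation: r(r-1) + p(0) r + q(0) = 0, i.e. r^2 + (p(0) - 1) r + q(0) = 0, i.e. r^2 + 1 r - 6 = 0.
Discriminant: (1)^2 - 4(-6) = 25, so r = (-1 ± 5)/2.
Solving: r_1 = 2, r_2 = -3.

indicial: r^2 + 1 r - 6 = 0; roots r_1 = 2, r_2 = -3


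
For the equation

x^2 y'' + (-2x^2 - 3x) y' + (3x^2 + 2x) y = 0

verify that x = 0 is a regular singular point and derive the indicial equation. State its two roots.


Divide by x^2 to reach normal form y'' + P_1(x) y' + P_2(x) y = 0 with P_1(x) = -2 - 3/x and P_2(x) = 3 + 2/x.
x = 0 is a singular point because the y'-coefficient -2 - 3/x has a pole at x = 0 and the y-coefficient 3 + 2/x has a pole at x = 0.
It is a regular singular point because x P_1(x) = p(x) = -2x - 3 and x^2 P_2(x) = q(x) = 3x^2 + 2x are polynomials, hence analytic at x = 0.
p(0) = -3,  q(0) = 0.
Indicial equation: r(r-1) + p(0) r + q(0) = 0, i.e. r^2 + (p(0) - 1) r + q(0) = 0, i.e. r^2 - 4 r = 0.
Discriminant: (-4)^2 - 4(0) = 16, so r = (4 ± 4)/2.
Solving: r_1 = 4, r_2 = 0.

indicial: r^2 - 4 r = 0; roots r_1 = 4, r_2 = 0


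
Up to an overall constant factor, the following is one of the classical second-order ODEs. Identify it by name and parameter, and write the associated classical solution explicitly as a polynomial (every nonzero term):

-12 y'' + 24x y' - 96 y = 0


All three coefficients share the factor -12; dividing through by -12 gives  y'' - 2x y' + 8 y = 0.
This matches the Hermite equation y'' - 2x y' + 2n y = 0 with 2n = 8, so n = 4; the polynomial solution is H_4(x).
With y = sum_k a_k x^k, matching x^k gives (k+2)(k+1) a_{k+2} = 2(k - n) a_k = 2(k - 4) a_k. The right side vanishes at k = 4, so the series with the parity of 4 terminates at degree 4.
Standard normalization: leading coefficient of H_n is 2^n, so a_4 = 2^4 = 16. Work downward with a_k = (k+1)(k+2) a_{k+2} / (2(k - n)):
  a_2 = (3)(4)(16) / (2(2 - 4)) = 192/(-4) = -48
  a_0 = (1)(2)(-48) / (2(0 - 4)) = -96/(-8) = 12
Hence H_4(x) = 16 x^4 - 48 x^2 + 12.

H_4(x); series = 16 x^4 - 48 x^2 + 12


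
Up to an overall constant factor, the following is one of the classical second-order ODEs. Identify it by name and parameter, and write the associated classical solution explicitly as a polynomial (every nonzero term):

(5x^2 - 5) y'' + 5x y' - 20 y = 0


All three coefficients share the factor -5; dividing through by -5 gives  (1 - x^2) y'' - x y' + 4 y = 0.
This matches the Chebyshev equation (1 - x^2) y'' - x y' + n^2 y = 0 (note the -x y' term, not -2x y') with n^2 = 4, so n = 2; the polynomial solution is T_2(x).
With y = sum_k a_k x^k, matching x^k gives (k+2)(k+1) a_{k+2} = (k^2 - n^2) a_k = (k - 2)(k + 2) a_k. The right side vanishes at k = 2, so the series with the parity of 2 terminates at degree 2.
Standard normalization: leading coefficient of T_n is 2^(n-1), so a_2 = 2^1 = 2. Work downward with a_k = (k+1)(k+2) a_{k+2} / ((k - 2)(k + 2)):
  a_0 = (1)(2)(2) / ((0 - 2)(0 + 2)) = 4/(-4) = -1
Hence T_2(x) = 2 x^2 - 1.

T_2(x); series = 2 x^2 - 1


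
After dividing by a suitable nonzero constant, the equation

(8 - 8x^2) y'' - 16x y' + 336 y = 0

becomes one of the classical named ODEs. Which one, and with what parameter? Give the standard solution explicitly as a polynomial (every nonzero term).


All three coefficients share the factor 8; dividing through by 8 gives  (1 - x^2) y'' - 2x y' + 42 y = 0.
This matches the Legendre equation (1 - x^2) y'' - 2x y' + n(n+1) y = 0 (note the -2x y' term) with n(n+1) = 42, so n = 6; the polynomial solution is P_6(x).
With y = sum_k a_k x^k, matching x^k gives (k+2)(k+1) a_{k+2} = [k(k+1) - n(n+1)] a_k = (k - 6)(k + 7) a_k. The right side vanishes at k = 6, so the series with the parity of 6 terminates at degree 6.
Standard normalization (P_n(1) = 1): leading coefficient (2n)!/(2^n (n!)^2) = 479001600/(64*518400) = 231/16, so a_6 = 231/16. Work downward with a_k = (k+1)(k+2) a_{k+2} / ((k - 6)(k + 7)):
  a_4 = (5)(6)(231/16) / ((4 - 6)(4 + 7)) = (3465/8)/(-22) = -315/16
  a_2 = (3)(4)(-315/16) / ((2 - 6)(2 + 7)) = (-945/4)/(-36) = 105/16
  a_0 = (1)(2)(105/16) / ((0 - 6)(0 + 7)) = (105/8)/(-42) = -5/16
Hence P_6(x) = 231 x^6/16 - 315 x^4/16 + 105 x^2/16 - 5/16.

P_6(x); series = 231 x^6/16 - 315 x^4/16 + 105 x^2/16 - 5/16


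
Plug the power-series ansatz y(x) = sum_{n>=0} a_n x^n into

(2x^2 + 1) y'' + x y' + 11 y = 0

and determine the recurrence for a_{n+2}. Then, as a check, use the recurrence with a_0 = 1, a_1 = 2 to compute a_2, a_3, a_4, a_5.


Substitute y = sum_n a_n x^n.
(1 + 2 x^2) y'' contributes (n+2)(n+1) a_{n+2} + 2 n(n-1) a_n at x^n.
x y'(x) contributes n a_n at x^n.
11 y(x) contributes 11 a_n at x^n.
Matching x^n: (n+2)(n+1) a_{n+2} + (2 n(n-1) + n + 11) a_n = 0.
Thus a_{n+2} = (-2 n(n-1) - n - 11) / ((n+1)(n+2)) * a_n.

Check with a_0 = 1, a_1 = 2 (apply the recurrence for n = 0, 1, 2, 3): a_0 = 1, a_1 = 2, a_2 = -11/2, a_3 = -4, a_4 = 187/24, a_5 = 26/5.

a_(n+2) = (-2 n(n-1) - n - 11) / ((n+1)(n+2)) * a_n; check: a_0 = 1, a_1 = 2, a_2 = -11/2, a_3 = -4, a_4 = 187/24, a_5 = 26/5


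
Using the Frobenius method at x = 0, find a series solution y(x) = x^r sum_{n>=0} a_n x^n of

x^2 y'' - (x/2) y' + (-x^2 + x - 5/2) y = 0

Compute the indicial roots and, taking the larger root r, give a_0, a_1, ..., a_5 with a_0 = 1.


Write in Frobenius form y'' + (p(x)/x) y' + (q(x)/x^2) y = 0:
  p(x) = -1/2,  q(x) = -x^2 + x - 5/2.
Indicial equation: r(r-1) + (-1/2) r + (-5/2) = 0 -> roots r_1 = 5/2, r_2 = -1.
Take r = r_1 = 5/2. Let y(x) = x^r sum_{n>=0} a_n x^n with a_0 = 1.
Substitute y = x^r sum a_n x^n and match x^{r+n}. The recurrence is
  D(n) a_n + 1 a_{n-1} - 1 a_{n-2} = 0,  where D(n) = (r+n)(r+n-1) + (-1/2)(r+n) + (-5/2).
  a_n = [-1 a_{n-1} + 1 a_{n-2}] / D(n).
Since the indicial polynomial factors as (r - r_1)(r - r_2), D(n) = (r_1 + n - r_1)(r_1 + n - r_2) = n(n + 7/2).
Evaluating step by step (a_0 = 1):
  n = 1: D(1) = 1(1 + 7/2) = 9/2; numerator = -1(1) = -1; a_1 = (-1)/(9/2) = -2/9
  n = 2: D(2) = 2(2 + 7/2) = 11; numerator = -1(-2/9) + 1(1) = 11/9; a_2 = (11/9)/(11) = 1/9
  n = 3: D(3) = 3(3 + 7/2) = 39/2; numerator = -1(1/9) + 1(-2/9) = -1/3; a_3 = (-1/3)/(39/2) = -2/117
  n = 4: D(4) = 4(4 + 7/2) = 30; numerator = -1(-2/117) + 1(1/9) = 5/39; a_4 = (5/39)/(30) = 1/234
  n = 5: D(5) = 5(5 + 7/2) = 85/2; numerator = -1(1/234) + 1(-2/117) = -5/234; a_5 = (-5/234)/(85/2) = -1/1989

r = 5/2; a_0 = 1; a_1 = -2/9; a_2 = 1/9; a_3 = -2/117; a_4 = 1/234; a_5 = -1/1989


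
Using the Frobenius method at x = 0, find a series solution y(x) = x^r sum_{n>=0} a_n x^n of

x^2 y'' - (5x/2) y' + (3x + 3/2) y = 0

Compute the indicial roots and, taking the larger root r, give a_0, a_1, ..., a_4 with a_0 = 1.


Write in Frobenius form y'' + (p(x)/x) y' + (q(x)/x^2) y = 0:
  p(x) = -5/2,  q(x) = 3x + 3/2.
Indicial equation: r(r-1) + (-5/2) r + (3/2) = 0 -> roots r_1 = 3, r_2 = 1/2.
Take r = r_1 = 3. Let y(x) = x^r sum_{n>=0} a_n x^n with a_0 = 1.
Substitute y = x^r sum a_n x^n and match x^{r+n}. The recurrence is
  D(n) a_n + 3 a_{n-1} = 0,  where D(n) = (r+n)(r+n-1) + (-5/2)(r+n) + (3/2).
  a_n = -3 / D(n) * a_{n-1}.
Since the indicial polynomial factors as (r - r_1)(r - r_2), D(n) = (r_1 + n - r_1)(r_1 + n - r_2) = n(n + 5/2).
Evaluating step by step (a_0 = 1):
  n = 1: D(1) = 1(1 + 5/2) = 7/2; numerator = -3(1) = -3; a_1 = (-3)/(7/2) = -6/7
  n = 2: D(2) = 2(2 + 5/2) = 9; numerator = -3(-6/7) = 18/7; a_2 = (18/7)/(9) = 2/7
  n = 3: D(3) = 3(3 + 5/2) = 33/2; numerator = -3(2/7) = -6/7; a_3 = (-6/7)/(33/2) = -4/77
  n = 4: D(4) = 4(4 + 5/2) = 26; numerator = -3(-4/77) = 12/77; a_4 = (12/77)/(26) = 6/1001

r = 3; a_0 = 1; a_1 = -6/7; a_2 = 2/7; a_3 = -4/77; a_4 = 6/1001


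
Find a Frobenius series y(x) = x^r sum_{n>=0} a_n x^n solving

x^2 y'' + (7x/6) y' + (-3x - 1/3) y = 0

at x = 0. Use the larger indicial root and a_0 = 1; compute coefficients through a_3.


Write in Frobenius form y'' + (p(x)/x) y' + (q(x)/x^2) y = 0:
  p(x) = 7/6,  q(x) = -3x - 1/3.
Indicial equation: r(r-1) + (7/6) r + (-1/3) = 0 -> roots r_1 = 1/2, r_2 = -2/3.
Take r = r_1 = 1/2. Let y(x) = x^r sum_{n>=0} a_n x^n with a_0 = 1.
Substitute y = x^r sum a_n x^n and match x^{r+n}. The recurrence is
  D(n) a_n - 3 a_{n-1} = 0,  where D(n) = (r+n)(r+n-1) + (7/6)(r+n) + (-1/3).
  a_n = 3 / D(n) * a_{n-1}.
Since the indicial polynomial factors as (r - r_1)(r - r_2), D(n) = (r_1 + n - r_1)(r_1 + n - r_2) = n(n + 7/6).
Evaluating step by step (a_0 = 1):
  n = 1: D(1) = 1(1 + 7/6) = 13/6; numerator = 3(1) = 3; a_1 = (3)/(13/6) = 18/13
  n = 2: D(2) = 2(2 + 7/6) = 19/3; numerator = 3(18/13) = 54/13; a_2 = (54/13)/(19/3) = 162/247
  n = 3: D(3) = 3(3 + 7/6) = 25/2; numerator = 3(162/247) = 486/247; a_3 = (486/247)/(25/2) = 972/6175

r = 1/2; a_0 = 1; a_1 = 18/13; a_2 = 162/247; a_3 = 972/6175


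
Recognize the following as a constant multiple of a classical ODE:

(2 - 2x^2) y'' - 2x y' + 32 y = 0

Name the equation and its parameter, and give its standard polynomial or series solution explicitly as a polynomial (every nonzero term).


All three coefficients share the factor 2; dividing through by 2 gives  (1 - x^2) y'' - x y' + 16 y = 0.
This matches the Chebyshev equation (1 - x^2) y'' - x y' + n^2 y = 0 (note the -x y' term, not -2x y') with n^2 = 16, so n = 4; the polynomial solution is T_4(x).
With y = sum_k a_k x^k, matching x^k gives (k+2)(k+1) a_{k+2} = (k^2 - n^2) a_k = (k - 4)(k + 4) a_k. The right side vanishes at k = 4, so the series with the parity of 4 terminates at degree 4.
Standard normalization: leading coefficient of T_n is 2^(n-1), so a_4 = 2^3 = 8. Work downward with a_k = (k+1)(k+2) a_{k+2} / ((k - 4)(k + 4)):
  a_2 = (3)(4)(8) / ((2 - 4)(2 + 4)) = 96/(-12) = -8
  a_0 = (1)(2)(-8) / ((0 - 4)(0 + 4)) = -16/(-16) = 1
Hence T_4(x) = 8 x^4 - 8 x^2 + 1.

T_4(x); series = 8 x^4 - 8 x^2 + 1


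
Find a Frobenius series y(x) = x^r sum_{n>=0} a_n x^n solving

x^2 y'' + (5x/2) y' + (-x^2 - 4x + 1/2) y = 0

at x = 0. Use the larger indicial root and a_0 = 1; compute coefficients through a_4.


Write in Frobenius form y'' + (p(x)/x) y' + (q(x)/x^2) y = 0:
  p(x) = 5/2,  q(x) = -x^2 - 4x + 1/2.
Indicial equation: r(r-1) + (5/2) r + (1/2) = 0 -> roots r_1 = -1/2, r_2 = -1.
Take r = r_1 = -1/2. Let y(x) = x^r sum_{n>=0} a_n x^n with a_0 = 1.
Substitute y = x^r sum a_n x^n and match x^{r+n}. The recurrence is
  D(n) a_n - 4 a_{n-1} - 1 a_{n-2} = 0,  where D(n) = (r+n)(r+n-1) + (5/2)(r+n) + (1/2).
  a_n = [4 a_{n-1} + 1 a_{n-2}] / D(n).
Since the indicial polynomial factors as (r - r_1)(r - r_2), D(n) = (r_1 + n - r_1)(r_1 + n - r_2) = n(n + 1/2).
Evaluating step by step (a_0 = 1):
  n = 1: D(1) = 1(1 + 1/2) = 3/2; numerator = 4(1) = 4; a_1 = (4)/(3/2) = 8/3
  n = 2: D(2) = 2(2 + 1/2) = 5; numerator = 4(8/3) + 1(1) = 35/3; a_2 = (35/3)/(5) = 7/3
  n = 3: D(3) = 3(3 + 1/2) = 21/2; numerator = 4(7/3) + 1(8/3) = 12; a_3 = (12)/(21/2) = 8/7
  n = 4: D(4) = 4(4 + 1/2) = 18; numerator = 4(8/7) + 1(7/3) = 145/21; a_4 = (145/21)/(18) = 145/378

r = -1/2; a_0 = 1; a_1 = 8/3; a_2 = 7/3; a_3 = 8/7; a_4 = 145/378


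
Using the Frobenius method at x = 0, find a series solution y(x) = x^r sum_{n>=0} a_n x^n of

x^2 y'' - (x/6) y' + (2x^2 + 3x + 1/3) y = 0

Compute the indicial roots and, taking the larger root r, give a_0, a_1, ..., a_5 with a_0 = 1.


Write in Frobenius form y'' + (p(x)/x) y' + (q(x)/x^2) y = 0:
  p(x) = -1/6,  q(x) = 2x^2 + 3x + 1/3.
Indicial equation: r(r-1) + (-1/6) r + (1/3) = 0 -> roots r_1 = 2/3, r_2 = 1/2.
Take r = r_1 = 2/3. Let y(x) = x^r sum_{n>=0} a_n x^n with a_0 = 1.
Substitute y = x^r sum a_n x^n and match x^{r+n}. The recurrence is
  D(n) a_n + 3 a_{n-1} + 2 a_{n-2} = 0,  where D(n) = (r+n)(r+n-1) + (-1/6)(r+n) + (1/3).
  a_n = [-3 a_{n-1} - 2 a_{n-2}] / D(n).
Since the indicial polynomial factors as (r - r_1)(r - r_2), D(n) = (r_1 + n - r_1)(r_1 + n - r_2) = n(n + 1/6).
Evaluating step by step (a_0 = 1):
  n = 1: D(1) = 1(1 + 1/6) = 7/6; numerator = -3(1) = -3; a_1 = (-3)/(7/6) = -18/7
  n = 2: D(2) = 2(2 + 1/6) = 13/3; numerator = -3(-18/7) - 2(1) = 40/7; a_2 = (40/7)/(13/3) = 120/91
  n = 3: D(3) = 3(3 + 1/6) = 19/2; numerator = -3(120/91) - 2(-18/7) = 108/91; a_3 = (108/91)/(19/2) = 216/1729
  n = 4: D(4) = 4(4 + 1/6) = 50/3; numerator = -3(216/1729) - 2(120/91) = -744/247; a_4 = (-744/247)/(50/3) = -1116/6175
  n = 5: D(5) = 5(5 + 1/6) = 155/6; numerator = -3(-1116/6175) - 2(216/1729) = 972/3325; a_5 = (972/3325)/(155/6) = 5832/515375

r = 2/3; a_0 = 1; a_1 = -18/7; a_2 = 120/91; a_3 = 216/1729; a_4 = -1116/6175; a_5 = 5832/515375


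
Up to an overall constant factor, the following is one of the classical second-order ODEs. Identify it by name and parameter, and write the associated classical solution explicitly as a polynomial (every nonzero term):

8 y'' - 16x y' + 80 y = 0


All three coefficients share the factor 8; dividing through by 8 gives  y'' - 2x y' + 10 y = 0.
This matches the Hermite equation y'' - 2x y' + 2n y = 0 with 2n = 10, so n = 5; the polynomial solution is H_5(x).
With y = sum_k a_k x^k, matching x^k gives (k+2)(k+1) a_{k+2} = 2(k - n) a_k = 2(k - 5) a_k. The right side vanishes at k = 5, so the series with the parity of 5 terminates at degree 5.
Standard normalization: leading coefficient of H_n is 2^n, so a_5 = 2^5 = 32. Work downward with a_k = (k+1)(k+2) a_{k+2} / (2(k - n)):
  a_3 = (4)(5)(32) / (2(3 - 5)) = 640/(-4) = -160
  a_1 = (2)(3)(-160) / (2(1 - 5)) = -960/(-8) = 120
Hence H_5(x) = 32 x^5 - 160 x^3 + 120 x.

H_5(x); series = 32 x^5 - 160 x^3 + 120 x


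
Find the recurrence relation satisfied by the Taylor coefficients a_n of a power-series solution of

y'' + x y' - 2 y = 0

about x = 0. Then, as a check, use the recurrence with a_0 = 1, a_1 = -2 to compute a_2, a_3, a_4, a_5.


Substitute y = sum_n a_n x^n.
y''(x) has coefficient (n+2)(n+1) a_{n+2} at x^n;
x y'(x) has coefficient n a_n at x^n (shift);
-2 y(x) has coefficient -2 a_n at x^n.
Matching x^n: (n+2)(n+1) a_{n+2} + (n - 2) a_n = 0.
Thus a_{n+2} = (-n + 2) / ((n+1)(n+2)) * a_n.

Check with a_0 = 1, a_1 = -2 (apply the recurrence for n = 0, 1, 2, 3): a_0 = 1, a_1 = -2, a_2 = 1, a_3 = -1/3, a_4 = 0, a_5 = 1/60.

a_(n+2) = (-n + 2) / ((n+1)(n+2)) * a_n; check: a_0 = 1, a_1 = -2, a_2 = 1, a_3 = -1/3, a_4 = 0, a_5 = 1/60


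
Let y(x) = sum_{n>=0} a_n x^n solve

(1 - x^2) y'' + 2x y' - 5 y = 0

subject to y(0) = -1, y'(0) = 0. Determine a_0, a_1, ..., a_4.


Ansatz: y(x) = sum_{n>=0} a_n x^n, so y'(x) = sum_{n>=1} n a_n x^(n-1) and y''(x) = sum_{n>=2} n(n-1) a_n x^(n-2).
Substitute into P(x) y'' + Q(x) y' + R(x) y = 0 with P(x) = 1 - x^2, Q(x) = 2x, R(x) = -5, and match powers of x.
Initial conditions: a_0 = -1, a_1 = 0.
Setting the coefficient of each power of x to zero and solving order by order (substituting the coefficients already found):
  x^0: 2 a_2 - 5 a_0 = 0  ->  2 a_2 = 5 a_0 = -5  ->  a_2 = -5/2
  x^1: 6 a_3 - 3 a_1 = 0  ->  6 a_3 = 3 a_1 = 0  ->  a_3 = 0
  x^2: 12 a_4 - 3 a_2 = 0  ->  12 a_4 = 3 a_2 = -15/2  ->  a_4 = -5/8
Truncated series: y(x) = -1 - (5/2) x^2 - (5/8) x^4 + O(x^5).

a_0 = -1; a_1 = 0; a_2 = -5/2; a_3 = 0; a_4 = -5/8


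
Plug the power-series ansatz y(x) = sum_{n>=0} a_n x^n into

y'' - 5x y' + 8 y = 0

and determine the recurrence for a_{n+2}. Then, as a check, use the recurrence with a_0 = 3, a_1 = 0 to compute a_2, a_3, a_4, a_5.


Substitute y = sum_n a_n x^n.
y''(x) has coefficient (n+2)(n+1) a_{n+2} at x^n;
-5 x y'(x) has coefficient -5 n a_n at x^n (shift);
8 y(x) has coefficient 8 a_n at x^n.
Matching x^n: (n+2)(n+1) a_{n+2} + (-5n + 8) a_n = 0.
Thus a_{n+2} = (5n - 8) / ((n+1)(n+2)) * a_n.

Check with a_0 = 3, a_1 = 0 (apply the recurrence for n = 0, 1, 2, 3): a_0 = 3, a_1 = 0, a_2 = -12, a_3 = 0, a_4 = -2, a_5 = 0.

a_(n+2) = (5n - 8) / ((n+1)(n+2)) * a_n; check: a_0 = 3, a_1 = 0, a_2 = -12, a_3 = 0, a_4 = -2, a_5 = 0


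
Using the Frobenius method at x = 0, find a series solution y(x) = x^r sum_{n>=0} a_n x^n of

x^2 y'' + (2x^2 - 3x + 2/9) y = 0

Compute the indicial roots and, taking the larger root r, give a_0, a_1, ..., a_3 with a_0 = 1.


Write in Frobenius form y'' + (p(x)/x) y' + (q(x)/x^2) y = 0:
  p(x) = 0,  q(x) = 2x^2 - 3x + 2/9.
Indicial equation: r(r-1) + (0) r + (2/9) = 0 -> roots r_1 = 2/3, r_2 = 1/3.
Take r = r_1 = 2/3. Let y(x) = x^r sum_{n>=0} a_n x^n with a_0 = 1.
Substitute y = x^r sum a_n x^n and match x^{r+n}. The recurrence is
  D(n) a_n - 3 a_{n-1} + 2 a_{n-2} = 0,  where D(n) = (r+n)(r+n-1) + (0)(r+n) + (2/9).
  a_n = [3 a_{n-1} - 2 a_{n-2}] / D(n).
Since the indicial polynomial factors as (r - r_1)(r - r_2), D(n) = (r_1 + n - r_1)(r_1 + n - r_2) = n(n + 1/3).
Evaluating step by step (a_0 = 1):
  n = 1: D(1) = 1(1 + 1/3) = 4/3; numerator = 3(1) = 3; a_1 = (3)/(4/3) = 9/4
  n = 2: D(2) = 2(2 + 1/3) = 14/3; numerator = 3(9/4) - 2(1) = 19/4; a_2 = (19/4)/(14/3) = 57/56
  n = 3: D(3) = 3(3 + 1/3) = 10; numerator = 3(57/56) - 2(9/4) = -81/56; a_3 = (-81/56)/(10) = -81/560

r = 2/3; a_0 = 1; a_1 = 9/4; a_2 = 57/56; a_3 = -81/560


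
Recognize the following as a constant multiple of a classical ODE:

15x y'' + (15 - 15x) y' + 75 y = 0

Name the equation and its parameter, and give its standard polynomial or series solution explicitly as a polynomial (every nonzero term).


All three coefficients share the factor 15; dividing through by 15 gives  x y'' + (1 - x) y' + 5 y = 0.
This matches the Laguerre equation x y'' + (1 - x) y' + n y = 0 with n = 5; the polynomial solution is L_5(x).
With y = sum_k a_k x^k, matching x^k gives (k+1)k a_{k+1} + (k+1) a_{k+1} - k a_k + n a_k = 0, i.e. (k+1)^2 a_{k+1} = (k - n) a_k = (k - 5) a_k. The right side vanishes at k = 5, so the series terminates at degree 5.
Standard normalization L_n(0) = 1 gives a_0 = 1. Work upward with a_{k+1} = (k - 5) a_k / (k+1)^2:
  a_1 = (0 - 5)(1) / 1^2 = -5/1 = -5
  a_2 = (1 - 5)(-5) / 2^2 = 20/4 = 5
  a_3 = (2 - 5)(5) / 3^2 = -15/9 = -5/3
  a_4 = (3 - 5)(-5/3) / 4^2 = (10/3)/16 = 5/24
  a_5 = (4 - 5)(5/24) / 5^2 = (-5/24)/25 = -1/120
Hence L_5(x) = -x^5/120 + 5 x^4/24 - 5 x^3/3 + 5 x^2 - 5 x + 1.

L_5(x); series = -x^5/120 + 5 x^4/24 - 5 x^3/3 + 5 x^2 - 5 x + 1


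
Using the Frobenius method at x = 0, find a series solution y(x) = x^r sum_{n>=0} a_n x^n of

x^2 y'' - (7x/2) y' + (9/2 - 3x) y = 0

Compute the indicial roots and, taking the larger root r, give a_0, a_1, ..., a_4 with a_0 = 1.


Write in Frobenius form y'' + (p(x)/x) y' + (q(x)/x^2) y = 0:
  p(x) = -7/2,  q(x) = 9/2 - 3x.
Indicial equation: r(r-1) + (-7/2) r + (9/2) = 0 -> roots r_1 = 3, r_2 = 3/2.
Take r = r_1 = 3. Let y(x) = x^r sum_{n>=0} a_n x^n with a_0 = 1.
Substitute y = x^r sum a_n x^n and match x^{r+n}. The recurrence is
  D(n) a_n - 3 a_{n-1} = 0,  where D(n) = (r+n)(r+n-1) + (-7/2)(r+n) + (9/2).
  a_n = 3 / D(n) * a_{n-1}.
Since the indicial polynomial factors as (r - r_1)(r - r_2), D(n) = (r_1 + n - r_1)(r_1 + n - r_2) = n(n + 3/2).
Evaluating step by step (a_0 = 1):
  n = 1: D(1) = 1(1 + 3/2) = 5/2; numerator = 3(1) = 3; a_1 = (3)/(5/2) = 6/5
  n = 2: D(2) = 2(2 + 3/2) = 7; numerator = 3(6/5) = 18/5; a_2 = (18/5)/(7) = 18/35
  n = 3: D(3) = 3(3 + 3/2) = 27/2; numerator = 3(18/35) = 54/35; a_3 = (54/35)/(27/2) = 4/35
  n = 4: D(4) = 4(4 + 3/2) = 22; numerator = 3(4/35) = 12/35; a_4 = (12/35)/(22) = 6/385

r = 3; a_0 = 1; a_1 = 6/5; a_2 = 18/35; a_3 = 4/35; a_4 = 6/385


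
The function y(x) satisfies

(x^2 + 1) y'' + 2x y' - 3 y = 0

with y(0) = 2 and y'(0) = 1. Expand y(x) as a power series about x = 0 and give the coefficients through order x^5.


Ansatz: y(x) = sum_{n>=0} a_n x^n, so y'(x) = sum_{n>=1} n a_n x^(n-1) and y''(x) = sum_{n>=2} n(n-1) a_n x^(n-2).
Substitute into P(x) y'' + Q(x) y' + R(x) y = 0 with P(x) = x^2 + 1, Q(x) = 2x, R(x) = -3, and match powers of x.
Initial conditions: a_0 = 2, a_1 = 1.
Setting the coefficient of each power of x to zero and solving order by order (substituting the coefficients already found):
  x^0: 2 a_2 - 3 a_0 = 0  ->  2 a_2 = 3 a_0 = 6  ->  a_2 = 3
  x^1: 6 a_3 - a_1 = 0  ->  6 a_3 = a_1 = 1  ->  a_3 = 1/6
  x^2: 12 a_4 + 3 a_2 = 0  ->  12 a_4 = -3 a_2 = -9  ->  a_4 = -3/4
  x^3: 20 a_5 + 9 a_3 = 0  ->  20 a_5 = -9 a_3 = -3/2  ->  a_5 = -3/40
Truncated series: y(x) = 2 + x + 3 x^2 + (1/6) x^3 - (3/4) x^4 - (3/40) x^5 + O(x^6).

a_0 = 2; a_1 = 1; a_2 = 3; a_3 = 1/6; a_4 = -3/4; a_5 = -3/40


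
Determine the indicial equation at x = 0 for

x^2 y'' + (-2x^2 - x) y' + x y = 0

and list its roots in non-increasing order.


Divide by x^2 to reach normal form y'' + P_1(x) y' + P_2(x) y = 0 with P_1(x) = -2 - 1/x and P_2(x) = 1/x.
x = 0 is a singular point because the y'-coefficient -2 - 1/x has a pole at x = 0 and the y-coefficient 1/x has a pole at x = 0.
It is a regular singular point because x P_1(x) = p(x) = -2x - 1 and x^2 P_2(x) = q(x) = x are polynomials, hence analytic at x = 0.
p(0) = -1,  q(0) = 0.
Indicial equation: r(r-1) + p(0) r + q(0) = 0, i.e. r^2 + (p(0) - 1) r + q(0) = 0, i.e. r^2 - 2 r = 0.
Discriminant: (-2)^2 - 4(0) = 4, so r = (2 ± 2)/2.
Solving: r_1 = 2, r_2 = 0.

indicial: r^2 - 2 r = 0; roots r_1 = 2, r_2 = 0


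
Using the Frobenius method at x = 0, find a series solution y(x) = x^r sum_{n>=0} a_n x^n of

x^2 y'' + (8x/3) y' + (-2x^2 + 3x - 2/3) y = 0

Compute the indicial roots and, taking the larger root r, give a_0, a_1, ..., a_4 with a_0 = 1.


Write in Frobenius form y'' + (p(x)/x) y' + (q(x)/x^2) y = 0:
  p(x) = 8/3,  q(x) = -2x^2 + 3x - 2/3.
Indicial equation: r(r-1) + (8/3) r + (-2/3) = 0 -> roots r_1 = 1/3, r_2 = -2.
Take r = r_1 = 1/3. Let y(x) = x^r sum_{n>=0} a_n x^n with a_0 = 1.
Substitute y = x^r sum a_n x^n and match x^{r+n}. The recurrence is
  D(n) a_n + 3 a_{n-1} - 2 a_{n-2} = 0,  where D(n) = (r+n)(r+n-1) + (8/3)(r+n) + (-2/3).
  a_n = [-3 a_{n-1} + 2 a_{n-2}] / D(n).
Since the indicial polynomial factors as (r - r_1)(r - r_2), D(n) = (r_1 + n - r_1)(r_1 + n - r_2) = n(n + 7/3).
Evaluating step by step (a_0 = 1):
  n = 1: D(1) = 1(1 + 7/3) = 10/3; numerator = -3(1) = -3; a_1 = (-3)/(10/3) = -9/10
  n = 2: D(2) = 2(2 + 7/3) = 26/3; numerator = -3(-9/10) + 2(1) = 47/10; a_2 = (47/10)/(26/3) = 141/260
  n = 3: D(3) = 3(3 + 7/3) = 16; numerator = -3(141/260) + 2(-9/10) = -891/260; a_3 = (-891/260)/(16) = -891/4160
  n = 4: D(4) = 4(4 + 7/3) = 76/3; numerator = -3(-891/4160) + 2(141/260) = 1437/832; a_4 = (1437/832)/(76/3) = 4311/63232

r = 1/3; a_0 = 1; a_1 = -9/10; a_2 = 141/260; a_3 = -891/4160; a_4 = 4311/63232


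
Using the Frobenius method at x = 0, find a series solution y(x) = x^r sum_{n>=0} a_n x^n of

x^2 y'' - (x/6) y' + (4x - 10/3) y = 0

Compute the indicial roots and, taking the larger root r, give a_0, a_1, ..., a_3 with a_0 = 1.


Write in Frobenius form y'' + (p(x)/x) y' + (q(x)/x^2) y = 0:
  p(x) = -1/6,  q(x) = 4x - 10/3.
Indicial equation: r(r-1) + (-1/6) r + (-10/3) = 0 -> roots r_1 = 5/2, r_2 = -4/3.
Take r = r_1 = 5/2. Let y(x) = x^r sum_{n>=0} a_n x^n with a_0 = 1.
Substitute y = x^r sum a_n x^n and match x^{r+n}. The recurrence is
  D(n) a_n + 4 a_{n-1} = 0,  where D(n) = (r+n)(r+n-1) + (-1/6)(r+n) + (-10/3).
  a_n = -4 / D(n) * a_{n-1}.
Since the indicial polynomial factors as (r - r_1)(r - r_2), D(n) = (r_1 + n - r_1)(r_1 + n - r_2) = n(n + 23/6).
Evaluating step by step (a_0 = 1):
  n = 1: D(1) = 1(1 + 23/6) = 29/6; numerator = -4(1) = -4; a_1 = (-4)/(29/6) = -24/29
  n = 2: D(2) = 2(2 + 23/6) = 35/3; numerator = -4(-24/29) = 96/29; a_2 = (96/29)/(35/3) = 288/1015
  n = 3: D(3) = 3(3 + 23/6) = 41/2; numerator = -4(288/1015) = -1152/1015; a_3 = (-1152/1015)/(41/2) = -2304/41615

r = 5/2; a_0 = 1; a_1 = -24/29; a_2 = 288/1015; a_3 = -2304/41615


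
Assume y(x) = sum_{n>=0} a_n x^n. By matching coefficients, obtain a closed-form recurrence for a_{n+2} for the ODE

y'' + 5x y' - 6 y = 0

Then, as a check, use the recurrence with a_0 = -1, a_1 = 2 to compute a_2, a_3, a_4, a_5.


Substitute y = sum_n a_n x^n.
y''(x) has coefficient (n+2)(n+1) a_{n+2} at x^n;
5 x y'(x) has coefficient 5 n a_n at x^n (shift);
-6 y(x) has coefficient -6 a_n at x^n.
Matching x^n: (n+2)(n+1) a_{n+2} + (5n - 6) a_n = 0.
Thus a_{n+2} = (-5n + 6) / ((n+1)(n+2)) * a_n.

Check with a_0 = -1, a_1 = 2 (apply the recurrence for n = 0, 1, 2, 3): a_0 = -1, a_1 = 2, a_2 = -3, a_3 = 1/3, a_4 = 1, a_5 = -3/20.

a_(n+2) = (-5n + 6) / ((n+1)(n+2)) * a_n; check: a_0 = -1, a_1 = 2, a_2 = -3, a_3 = 1/3, a_4 = 1, a_5 = -3/20


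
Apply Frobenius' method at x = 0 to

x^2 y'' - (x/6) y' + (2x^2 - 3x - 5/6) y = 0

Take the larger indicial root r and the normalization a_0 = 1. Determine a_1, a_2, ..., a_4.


Write in Frobenius form y'' + (p(x)/x) y' + (q(x)/x^2) y = 0:
  p(x) = -1/6,  q(x) = 2x^2 - 3x - 5/6.
Indicial equation: r(r-1) + (-1/6) r + (-5/6) = 0 -> roots r_1 = 5/3, r_2 = -1/2.
Take r = r_1 = 5/3. Let y(x) = x^r sum_{n>=0} a_n x^n with a_0 = 1.
Substitute y = x^r sum a_n x^n and match x^{r+n}. The recurrence is
  D(n) a_n - 3 a_{n-1} + 2 a_{n-2} = 0,  where D(n) = (r+n)(r+n-1) + (-1/6)(r+n) + (-5/6).
  a_n = [3 a_{n-1} - 2 a_{n-2}] / D(n).
Since the indicial polynomial factors as (r - r_1)(r - r_2), D(n) = (r_1 + n - r_1)(r_1 + n - r_2) = n(n + 13/6).
Evaluating step by step (a_0 = 1):
  n = 1: D(1) = 1(1 + 13/6) = 19/6; numerator = 3(1) = 3; a_1 = (3)/(19/6) = 18/19
  n = 2: D(2) = 2(2 + 13/6) = 25/3; numerator = 3(18/19) - 2(1) = 16/19; a_2 = (16/19)/(25/3) = 48/475
  n = 3: D(3) = 3(3 + 13/6) = 31/2; numerator = 3(48/475) - 2(18/19) = -756/475; a_3 = (-756/475)/(31/2) = -1512/14725
  n = 4: D(4) = 4(4 + 13/6) = 74/3; numerator = 3(-1512/14725) - 2(48/475) = -7512/14725; a_4 = (-7512/14725)/(74/3) = -11268/544825

r = 5/3; a_0 = 1; a_1 = 18/19; a_2 = 48/475; a_3 = -1512/14725; a_4 = -11268/544825


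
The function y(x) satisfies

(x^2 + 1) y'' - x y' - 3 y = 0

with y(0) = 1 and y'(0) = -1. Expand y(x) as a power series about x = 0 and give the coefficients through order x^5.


Ansatz: y(x) = sum_{n>=0} a_n x^n, so y'(x) = sum_{n>=1} n a_n x^(n-1) and y''(x) = sum_{n>=2} n(n-1) a_n x^(n-2).
Substitute into P(x) y'' + Q(x) y' + R(x) y = 0 with P(x) = x^2 + 1, Q(x) = -x, R(x) = -3, and match powers of x.
Initial conditions: a_0 = 1, a_1 = -1.
Setting the coefficient of each power of x to zero and solving order by order (substituting the coefficients already found):
  x^0: 2 a_2 - 3 a_0 = 0  ->  2 a_2 = 3 a_0 = 3  ->  a_2 = 3/2
  x^1: 6 a_3 - 4 a_1 = 0  ->  6 a_3 = 4 a_1 = -4  ->  a_3 = -2/3
  x^2: 12 a_4 - 3 a_2 = 0  ->  12 a_4 = 3 a_2 = 9/2  ->  a_4 = 3/8
  x^3: 20 a_5 = 0  ->  a_5 = 0
Truncated series: y(x) = 1 - x + (3/2) x^2 - (2/3) x^3 + (3/8) x^4 + O(x^6).

a_0 = 1; a_1 = -1; a_2 = 3/2; a_3 = -2/3; a_4 = 3/8; a_5 = 0


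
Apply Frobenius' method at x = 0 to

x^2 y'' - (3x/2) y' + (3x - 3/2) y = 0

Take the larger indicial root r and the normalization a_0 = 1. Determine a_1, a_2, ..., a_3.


Write in Frobenius form y'' + (p(x)/x) y' + (q(x)/x^2) y = 0:
  p(x) = -3/2,  q(x) = 3x - 3/2.
Indicial equation: r(r-1) + (-3/2) r + (-3/2) = 0 -> roots r_1 = 3, r_2 = -1/2.
Take r = r_1 = 3. Let y(x) = x^r sum_{n>=0} a_n x^n with a_0 = 1.
Substitute y = x^r sum a_n x^n and match x^{r+n}. The recurrence is
  D(n) a_n + 3 a_{n-1} = 0,  where D(n) = (r+n)(r+n-1) + (-3/2)(r+n) + (-3/2).
  a_n = -3 / D(n) * a_{n-1}.
Since the indicial polynomial factors as (r - r_1)(r - r_2), D(n) = (r_1 + n - r_1)(r_1 + n - r_2) = n(n + 7/2).
Evaluating step by step (a_0 = 1):
  n = 1: D(1) = 1(1 + 7/2) = 9/2; numerator = -3(1) = -3; a_1 = (-3)/(9/2) = -2/3
  n = 2: D(2) = 2(2 + 7/2) = 11; numerator = -3(-2/3) = 2; a_2 = (2)/(11) = 2/11
  n = 3: D(3) = 3(3 + 7/2) = 39/2; numerator = -3(2/11) = -6/11; a_3 = (-6/11)/(39/2) = -4/143

r = 3; a_0 = 1; a_1 = -2/3; a_2 = 2/11; a_3 = -4/143


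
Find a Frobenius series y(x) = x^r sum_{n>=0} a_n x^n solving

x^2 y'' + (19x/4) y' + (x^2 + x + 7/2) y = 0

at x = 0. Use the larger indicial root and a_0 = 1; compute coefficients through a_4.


Write in Frobenius form y'' + (p(x)/x) y' + (q(x)/x^2) y = 0:
  p(x) = 19/4,  q(x) = x^2 + x + 7/2.
Indicial equation: r(r-1) + (19/4) r + (7/2) = 0 -> roots r_1 = -7/4, r_2 = -2.
Take r = r_1 = -7/4. Let y(x) = x^r sum_{n>=0} a_n x^n with a_0 = 1.
Substitute y = x^r sum a_n x^n and match x^{r+n}. The recurrence is
  D(n) a_n + 1 a_{n-1} + 1 a_{n-2} = 0,  where D(n) = (r+n)(r+n-1) + (19/4)(r+n) + (7/2).
  a_n = [-1 a_{n-1} - 1 a_{n-2}] / D(n).
Since the indicial polynomial factors as (r - r_1)(r - r_2), D(n) = (r_1 + n - r_1)(r_1 + n - r_2) = n(n + 1/4).
Evaluating step by step (a_0 = 1):
  n = 1: D(1) = 1(1 + 1/4) = 5/4; numerator = -1(1) = -1; a_1 = (-1)/(5/4) = -4/5
  n = 2: D(2) = 2(2 + 1/4) = 9/2; numerator = -1(-4/5) - 1(1) = -1/5; a_2 = (-1/5)/(9/2) = -2/45
  n = 3: D(3) = 3(3 + 1/4) = 39/4; numerator = -1(-2/45) - 1(-4/5) = 38/45; a_3 = (38/45)/(39/4) = 152/1755
  n = 4: D(4) = 4(4 + 1/4) = 17; numerator = -1(152/1755) - 1(-2/45) = -74/1755; a_4 = (-74/1755)/(17) = -74/29835

r = -7/4; a_0 = 1; a_1 = -4/5; a_2 = -2/45; a_3 = 152/1755; a_4 = -74/29835


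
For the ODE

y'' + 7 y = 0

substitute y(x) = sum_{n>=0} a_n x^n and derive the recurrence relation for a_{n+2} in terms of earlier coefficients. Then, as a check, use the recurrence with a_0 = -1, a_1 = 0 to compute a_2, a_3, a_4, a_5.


Substitute y = sum_n a_n x^n into y'' + (const) y = 0.
y''(x) = sum_{n>=0} (n+2)(n+1) a_{n+2} x^n.
The ODE becomes sum_n [(n+2)(n+1) a_{n+2} + 7 a_n] x^n = 0.
Setting each coefficient to zero gives the recurrence:
  (n+2)(n+1) a_{n+2} + 7 a_n = 0,
  a_{n+2} = -7 / ((n+1)(n+2)) a_n.

Check with a_0 = -1, a_1 = 0 (apply the recurrence for n = 0, 1, 2, 3): a_0 = -1, a_1 = 0, a_2 = 7/2, a_3 = 0, a_4 = -49/24, a_5 = 0.

a_{n+2} = -7/((n+1)(n+2)) * a_n; check: a_0 = -1, a_1 = 0, a_2 = 7/2, a_3 = 0, a_4 = -49/24, a_5 = 0


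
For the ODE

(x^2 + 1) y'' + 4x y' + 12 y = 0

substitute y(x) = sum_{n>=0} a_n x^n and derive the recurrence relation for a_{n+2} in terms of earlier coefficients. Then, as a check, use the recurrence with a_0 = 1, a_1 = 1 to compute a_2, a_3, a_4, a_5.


Substitute y = sum_n a_n x^n.
(1 + 1 x^2) y'' contributes (n+2)(n+1) a_{n+2} + n(n-1) a_n at x^n.
4 x y'(x) contributes 4 n a_n at x^n.
12 y(x) contributes 12 a_n at x^n.
Matching x^n: (n+2)(n+1) a_{n+2} + (n(n-1) + 4 n + 12) a_n = 0.
Thus a_{n+2} = (-n(n-1) - 4 n - 12) / ((n+1)(n+2)) * a_n.

Check with a_0 = 1, a_1 = 1 (apply the recurrence for n = 0, 1, 2, 3): a_0 = 1, a_1 = 1, a_2 = -6, a_3 = -8/3, a_4 = 11, a_5 = 4.

a_(n+2) = (-n(n-1) - 4 n - 12) / ((n+1)(n+2)) * a_n; check: a_0 = 1, a_1 = 1, a_2 = -6, a_3 = -8/3, a_4 = 11, a_5 = 4


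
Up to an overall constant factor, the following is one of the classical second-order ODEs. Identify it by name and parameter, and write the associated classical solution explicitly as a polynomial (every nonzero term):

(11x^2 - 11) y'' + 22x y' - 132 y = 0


All three coefficients share the factor -11; dividing through by -11 gives  (1 - x^2) y'' - 2x y' + 12 y = 0.
This matches the Legendre equation (1 - x^2) y'' - 2x y' + n(n+1) y = 0 (note the -2x y' term) with n(n+1) = 12, so n = 3; the polynomial solution is P_3(x).
With y = sum_k a_k x^k, matching x^k gives (k+2)(k+1) a_{k+2} = [k(k+1) - n(n+1)] a_k = (k - 3)(k + 4) a_k. The right side vanishes at k = 3, so the series with the parity of 3 terminates at degree 3.
Standard normalization (P_n(1) = 1): leading coefficient (2n)!/(2^n (n!)^2) = 720/(8*36) = 5/2, so a_3 = 5/2. Work downward with a_k = (k+1)(k+2) a_{k+2} / ((k - 3)(k + 4)):
  a_1 = (2)(3)(5/2) / ((1 - 3)(1 + 4)) = 15/(-10) = -3/2
Hence P_3(x) = 5 x^3/2 - 3 x/2.

P_3(x); series = 5 x^3/2 - 3 x/2


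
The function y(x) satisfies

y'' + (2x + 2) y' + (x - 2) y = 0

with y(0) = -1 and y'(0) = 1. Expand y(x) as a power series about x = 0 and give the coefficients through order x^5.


Ansatz: y(x) = sum_{n>=0} a_n x^n, so y'(x) = sum_{n>=1} n a_n x^(n-1) and y''(x) = sum_{n>=2} n(n-1) a_n x^(n-2).
Substitute into P(x) y'' + Q(x) y' + R(x) y = 0 with P(x) = 1, Q(x) = 2x + 2, R(x) = x - 2, and match powers of x.
Initial conditions: a_0 = -1, a_1 = 1.
Setting the coefficient of each power of x to zero and solving order by order (substituting the coefficients already found):
  x^0: 2 a_2 + 2 a_1 - 2 a_0 = 0  ->  2 a_2 = -2 a_1 + 2 a_0 = -4  ->  a_2 = -2
  x^1: 6 a_3 + 4 a_2 + a_0 = 0  ->  6 a_3 = -4 a_2 - a_0 = 9  ->  a_3 = 3/2
  x^2: 12 a_4 + 6 a_3 + 2 a_2 + a_1 = 0  ->  12 a_4 = -6 a_3 - 2 a_2 - a_1 = -6  ->  a_4 = -1/2
  x^3: 20 a_5 + 8 a_4 + 4 a_3 + a_2 = 0  ->  20 a_5 = -8 a_4 - 4 a_3 - a_2 = 0  ->  a_5 = 0
Truncated series: y(x) = -1 + x - 2 x^2 + (3/2) x^3 - (1/2) x^4 + O(x^6).

a_0 = -1; a_1 = 1; a_2 = -2; a_3 = 3/2; a_4 = -1/2; a_5 = 0


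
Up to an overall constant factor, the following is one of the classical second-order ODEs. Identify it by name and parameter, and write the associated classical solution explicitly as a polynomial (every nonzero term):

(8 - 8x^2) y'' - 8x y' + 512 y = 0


All three coefficients share the factor 8; dividing through by 8 gives  (1 - x^2) y'' - x y' + 64 y = 0.
This matches the Chebyshev equation (1 - x^2) y'' - x y' + n^2 y = 0 (note the -x y' term, not -2x y') with n^2 = 64, so n = 8; the polynomial solution is T_8(x).
With y = sum_k a_k x^k, matching x^k gives (k+2)(k+1) a_{k+2} = (k^2 - n^2) a_k = (k - 8)(k + 8) a_k. The right side vanishes at k = 8, so the series with the parity of 8 terminates at degree 8.
Standard normalization: leading coefficient of T_n is 2^(n-1), so a_8 = 2^7 = 128. Work downward with a_k = (k+1)(k+2) a_{k+2} / ((k - 8)(k + 8)):
  a_6 = (7)(8)(128) / ((6 - 8)(6 + 8)) = 7168/(-28) = -256
  a_4 = (5)(6)(-256) / ((4 - 8)(4 + 8)) = -7680/(-48) = 160
  a_2 = (3)(4)(160) / ((2 - 8)(2 + 8)) = 1920/(-60) = -32
  a_0 = (1)(2)(-32) / ((0 - 8)(0 + 8)) = -64/(-64) = 1
Hence T_8(x) = 128 x^8 - 256 x^6 + 160 x^4 - 32 x^2 + 1.

T_8(x); series = 128 x^8 - 256 x^6 + 160 x^4 - 32 x^2 + 1


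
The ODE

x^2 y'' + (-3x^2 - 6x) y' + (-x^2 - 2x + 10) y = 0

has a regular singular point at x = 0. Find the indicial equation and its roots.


Divide by x^2 to reach normal form y'' + P_1(x) y' + P_2(x) y = 0 with P_1(x) = -3 - 6/x and P_2(x) = -1 - 2/x + 10/x^2.
x = 0 is a singular point because the y'-coefficient -3 - 6/x has a pole at x = 0 and the y-coefficient -1 - 2/x + 10/x^2 has a pole at x = 0.
It is a regular singular point because x P_1(x) = p(x) = -3x - 6 and x^2 P_2(x) = q(x) = -x^2 - 2x + 10 are polynomials, hence analytic at x = 0.
p(0) = -6,  q(0) = 10.
Indicial equation: r(r-1) + p(0) r + q(0) = 0, i.e. r^2 + (p(0) - 1) r + q(0) = 0, i.e. r^2 - 7 r + 10 = 0.
Discriminant: (-7)^2 - 4(10) = 9, so r = (7 ± 3)/2.
Solving: r_1 = 5, r_2 = 2.

indicial: r^2 - 7 r + 10 = 0; roots r_1 = 5, r_2 = 2


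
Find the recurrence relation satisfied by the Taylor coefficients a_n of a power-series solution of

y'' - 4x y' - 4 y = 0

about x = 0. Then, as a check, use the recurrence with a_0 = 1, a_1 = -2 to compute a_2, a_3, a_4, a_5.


Substitute y = sum_n a_n x^n.
y''(x) has coefficient (n+2)(n+1) a_{n+2} at x^n;
-4 x y'(x) has coefficient -4 n a_n at x^n (shift);
-4 y(x) has coefficient -4 a_n at x^n.
Matching x^n: (n+2)(n+1) a_{n+2} + (-4n - 4) a_n = 0.
Thus a_{n+2} = (4n + 4) / ((n+1)(n+2)) * a_n.

Check with a_0 = 1, a_1 = -2 (apply the recurrence for n = 0, 1, 2, 3): a_0 = 1, a_1 = -2, a_2 = 2, a_3 = -8/3, a_4 = 2, a_5 = -32/15.

a_(n+2) = (4n + 4) / ((n+1)(n+2)) * a_n; check: a_0 = 1, a_1 = -2, a_2 = 2, a_3 = -8/3, a_4 = 2, a_5 = -32/15


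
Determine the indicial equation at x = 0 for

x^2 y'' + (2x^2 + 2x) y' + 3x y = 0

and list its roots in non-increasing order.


Divide by x^2 to reach normal form y'' + P_1(x) y' + P_2(x) y = 0 with P_1(x) = 2 + 2/x and P_2(x) = 3/x.
x = 0 is a singular point because the y'-coefficient 2 + 2/x has a pole at x = 0 and the y-coefficient 3/x has a pole at x = 0.
It is a regular singular point because x P_1(x) = p(x) = 2x + 2 and x^2 P_2(x) = q(x) = 3x are polynomials, hence analytic at x = 0.
p(0) = 2,  q(0) = 0.
Indicial equation: r(r-1) + p(0) r + q(0) = 0, i.e. r^2 + (p(0) - 1) r + q(0) = 0, i.e. r^2 + 1 r = 0.
Discriminant: (1)^2 - 4(0) = 1, so r = (-1 ± 1)/2.
Solving: r_1 = 0, r_2 = -1.

indicial: r^2 + 1 r = 0; roots r_1 = 0, r_2 = -1


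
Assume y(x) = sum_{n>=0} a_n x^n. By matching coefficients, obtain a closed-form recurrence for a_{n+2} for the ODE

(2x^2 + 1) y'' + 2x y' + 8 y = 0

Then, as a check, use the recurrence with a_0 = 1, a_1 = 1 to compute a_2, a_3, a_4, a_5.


Substitute y = sum_n a_n x^n.
(1 + 2 x^2) y'' contributes (n+2)(n+1) a_{n+2} + 2 n(n-1) a_n at x^n.
2 x y'(x) contributes 2 n a_n at x^n.
8 y(x) contributes 8 a_n at x^n.
Matching x^n: (n+2)(n+1) a_{n+2} + (2 n(n-1) + 2 n + 8) a_n = 0.
Thus a_{n+2} = (-2 n(n-1) - 2 n - 8) / ((n+1)(n+2)) * a_n.

Check with a_0 = 1, a_1 = 1 (apply the recurrence for n = 0, 1, 2, 3): a_0 = 1, a_1 = 1, a_2 = -4, a_3 = -5/3, a_4 = 16/3, a_5 = 13/6.

a_(n+2) = (-2 n(n-1) - 2 n - 8) / ((n+1)(n+2)) * a_n; check: a_0 = 1, a_1 = 1, a_2 = -4, a_3 = -5/3, a_4 = 16/3, a_5 = 13/6


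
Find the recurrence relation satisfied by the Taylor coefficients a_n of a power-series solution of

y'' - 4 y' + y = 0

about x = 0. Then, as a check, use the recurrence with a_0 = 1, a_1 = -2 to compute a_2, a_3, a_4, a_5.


Substitute y = sum_n a_n x^n.
y''(x) has coefficient (n+2)(n+1) a_{n+2} at x^n;
-4 y'(x) has coefficient -4 (n+1) a_{n+1} at x^n;
y(x) has coefficient 1 a_n at x^n.
Matching x^n: (n+2)(n+1) a_{n+2} - 4 (n+1) a_{n+1} + 1 a_n = 0.
Thus a_{n+2} = [4 (n+1) a_{n+1} - 1 a_n] / ((n+1)(n+2)).

Check with a_0 = 1, a_1 = -2 (apply the recurrence for n = 0, 1, 2, 3): a_0 = 1, a_1 = -2, a_2 = -9/2, a_3 = -17/3, a_4 = -127/24, a_5 = -79/20.

a_(n+2) = [4 (n+1) a_(n+1) - 1 a_n] / ((n+1)(n+2)); check: a_0 = 1, a_1 = -2, a_2 = -9/2, a_3 = -17/3, a_4 = -127/24, a_5 = -79/20


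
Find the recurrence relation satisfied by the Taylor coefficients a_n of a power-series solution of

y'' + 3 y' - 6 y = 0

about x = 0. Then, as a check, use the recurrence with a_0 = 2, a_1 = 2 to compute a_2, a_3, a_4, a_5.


Substitute y = sum_n a_n x^n.
y''(x) has coefficient (n+2)(n+1) a_{n+2} at x^n;
3 y'(x) has coefficient 3 (n+1) a_{n+1} at x^n;
-6 y(x) has coefficient -6 a_n at x^n.
Matching x^n: (n+2)(n+1) a_{n+2} + 3 (n+1) a_{n+1} - 6 a_n = 0.
Thus a_{n+2} = [-3 (n+1) a_{n+1} + 6 a_n] / ((n+1)(n+2)).

Check with a_0 = 2, a_1 = 2 (apply the recurrence for n = 0, 1, 2, 3): a_0 = 2, a_1 = 2, a_2 = 3, a_3 = -1, a_4 = 9/4, a_5 = -33/20.

a_(n+2) = [-3 (n+1) a_(n+1) + 6 a_n] / ((n+1)(n+2)); check: a_0 = 2, a_1 = 2, a_2 = 3, a_3 = -1, a_4 = 9/4, a_5 = -33/20


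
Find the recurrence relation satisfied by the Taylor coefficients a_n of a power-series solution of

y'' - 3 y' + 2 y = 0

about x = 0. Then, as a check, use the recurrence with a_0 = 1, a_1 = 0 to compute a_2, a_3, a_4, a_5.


Substitute y = sum_n a_n x^n.
y''(x) has coefficient (n+2)(n+1) a_{n+2} at x^n;
-3 y'(x) has coefficient -3 (n+1) a_{n+1} at x^n;
2 y(x) has coefficient 2 a_n at x^n.
Matching x^n: (n+2)(n+1) a_{n+2} - 3 (n+1) a_{n+1} + 2 a_n = 0.
Thus a_{n+2} = [3 (n+1) a_{n+1} - 2 a_n] / ((n+1)(n+2)).

Check with a_0 = 1, a_1 = 0 (apply the recurrence for n = 0, 1, 2, 3): a_0 = 1, a_1 = 0, a_2 = -1, a_3 = -1, a_4 = -7/12, a_5 = -1/4.

a_(n+2) = [3 (n+1) a_(n+1) - 2 a_n] / ((n+1)(n+2)); check: a_0 = 1, a_1 = 0, a_2 = -1, a_3 = -1, a_4 = -7/12, a_5 = -1/4
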